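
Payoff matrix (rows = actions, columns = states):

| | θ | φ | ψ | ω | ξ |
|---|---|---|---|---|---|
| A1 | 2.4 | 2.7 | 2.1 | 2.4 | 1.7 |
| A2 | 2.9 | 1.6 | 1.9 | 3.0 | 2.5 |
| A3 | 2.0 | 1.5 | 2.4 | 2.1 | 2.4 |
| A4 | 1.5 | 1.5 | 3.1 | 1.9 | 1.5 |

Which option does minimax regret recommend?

A1

Column bests: θ=2.9, φ=2.7, ψ=3.1, ω=3.0, ξ=2.5.
A1 regrets: 0.5, 0.0, 1.0, 0.6, 0.8 → max 1.0
A2 regrets: 0.0, 1.1, 1.2, 0.0, 0.0 → max 1.2
A3 regrets: 0.9, 1.2, 0.7, 0.9, 0.1 → max 1.2
A4 regrets: 1.4, 1.2, 0.0, 1.1, 1.0 → max 1.4
Smallest max regret = 1.0 → A1.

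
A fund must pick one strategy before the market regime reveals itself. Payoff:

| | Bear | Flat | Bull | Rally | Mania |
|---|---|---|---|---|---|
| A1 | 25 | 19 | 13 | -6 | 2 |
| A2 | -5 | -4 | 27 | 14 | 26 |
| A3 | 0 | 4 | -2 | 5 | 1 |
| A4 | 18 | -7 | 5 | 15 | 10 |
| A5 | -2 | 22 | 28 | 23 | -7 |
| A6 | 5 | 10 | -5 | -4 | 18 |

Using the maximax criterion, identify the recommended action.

A5

Row maxima: A1=25, A2=27, A3=5, A4=18, A5=28, A6=18
Best best-case = 28 → A5.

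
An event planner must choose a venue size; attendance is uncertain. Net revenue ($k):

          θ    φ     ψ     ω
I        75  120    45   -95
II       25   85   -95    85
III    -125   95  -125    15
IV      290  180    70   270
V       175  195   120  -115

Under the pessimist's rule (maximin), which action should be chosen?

Row minima: I=-95, II=-95, III=-125, IV=70, V=-115
Best worst-case = 70 → IV.

IV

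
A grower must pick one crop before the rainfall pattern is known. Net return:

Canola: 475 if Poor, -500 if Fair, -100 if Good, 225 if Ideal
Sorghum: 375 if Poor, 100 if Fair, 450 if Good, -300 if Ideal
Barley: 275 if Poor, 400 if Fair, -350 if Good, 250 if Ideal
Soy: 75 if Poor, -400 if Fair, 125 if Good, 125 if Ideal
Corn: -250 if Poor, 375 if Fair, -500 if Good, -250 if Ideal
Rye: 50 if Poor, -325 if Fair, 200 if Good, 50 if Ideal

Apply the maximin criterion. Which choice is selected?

Row minima: Canola=-500, Sorghum=-300, Barley=-350, Soy=-400, Corn=-500, Rye=-325
Best worst-case = -300 → Sorghum.

Sorghum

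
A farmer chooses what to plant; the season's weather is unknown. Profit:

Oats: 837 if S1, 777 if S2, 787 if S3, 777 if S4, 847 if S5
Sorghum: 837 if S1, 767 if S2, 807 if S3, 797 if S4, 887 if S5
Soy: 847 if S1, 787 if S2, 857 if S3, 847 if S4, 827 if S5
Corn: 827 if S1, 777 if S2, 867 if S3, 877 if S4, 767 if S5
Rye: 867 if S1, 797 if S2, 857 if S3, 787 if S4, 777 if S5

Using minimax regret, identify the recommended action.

Column bests: S1=867, S2=797, S3=867, S4=877, S5=887.
Oats regrets: 30, 20, 80, 100, 40 → max 100
Sorghum regrets: 30, 30, 60, 80, 0 → max 80
Soy regrets: 20, 10, 10, 30, 60 → max 60
Corn regrets: 40, 20, 0, 0, 120 → max 120
Rye regrets: 0, 0, 10, 90, 110 → max 110
Smallest max regret = 60 → Soy.

Soy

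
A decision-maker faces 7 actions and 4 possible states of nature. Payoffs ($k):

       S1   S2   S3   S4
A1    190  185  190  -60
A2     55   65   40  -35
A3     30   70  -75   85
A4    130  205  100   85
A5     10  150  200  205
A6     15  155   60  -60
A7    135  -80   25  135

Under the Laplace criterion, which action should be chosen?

A5

Row averages: A1=126.25, A2=31.25, A3=27.5, A4=130, A5=141.25, A6=42.5, A7=53.75
Highest average = 141.25 → A5.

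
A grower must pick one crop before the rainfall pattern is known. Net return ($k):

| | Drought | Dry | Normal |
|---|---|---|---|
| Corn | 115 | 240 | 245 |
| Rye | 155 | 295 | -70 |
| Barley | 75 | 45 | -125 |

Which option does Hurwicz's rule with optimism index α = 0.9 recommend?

Corn: 0.9·245 + 0.1·115 = 232
Rye: 0.9·295 + 0.1·(-70) = 258.5
Barley: 0.9·75 + 0.1·(-125) = 55
Highest Hurwicz score = 258.5 → Rye.

Rye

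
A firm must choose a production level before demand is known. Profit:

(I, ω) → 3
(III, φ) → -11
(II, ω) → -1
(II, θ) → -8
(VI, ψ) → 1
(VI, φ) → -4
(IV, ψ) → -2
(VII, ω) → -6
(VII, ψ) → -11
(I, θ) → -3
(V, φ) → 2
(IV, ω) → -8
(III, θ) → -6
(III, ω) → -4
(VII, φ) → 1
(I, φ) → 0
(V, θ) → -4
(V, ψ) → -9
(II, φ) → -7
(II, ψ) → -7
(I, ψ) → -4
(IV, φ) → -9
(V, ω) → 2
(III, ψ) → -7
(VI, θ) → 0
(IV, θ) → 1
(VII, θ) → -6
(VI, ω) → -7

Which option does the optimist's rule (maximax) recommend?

I

Row maxima: I=3, II=-1, III=-4, IV=1, V=2, VI=1, VII=1
Best best-case = 3 → I.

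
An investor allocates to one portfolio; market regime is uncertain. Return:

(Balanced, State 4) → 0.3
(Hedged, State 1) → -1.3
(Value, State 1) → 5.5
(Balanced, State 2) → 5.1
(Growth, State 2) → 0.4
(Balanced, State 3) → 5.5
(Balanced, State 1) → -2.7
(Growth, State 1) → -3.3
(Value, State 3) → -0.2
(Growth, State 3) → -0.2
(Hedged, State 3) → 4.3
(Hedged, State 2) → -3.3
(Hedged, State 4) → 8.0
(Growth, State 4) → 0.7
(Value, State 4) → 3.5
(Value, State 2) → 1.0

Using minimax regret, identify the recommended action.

Value

Column bests: State 1=5.5, State 2=5.1, State 3=5.5, State 4=8.0.
Balanced regrets: 8.2, 0.0, 0.0, 7.7 → max 8.2
Growth regrets: 8.8, 4.7, 5.7, 7.3 → max 8.8
Value regrets: 0.0, 4.1, 5.7, 4.5 → max 5.7
Hedged regrets: 6.8, 8.4, 1.2, 0.0 → max 8.4
Smallest max regret = 5.7 → Value.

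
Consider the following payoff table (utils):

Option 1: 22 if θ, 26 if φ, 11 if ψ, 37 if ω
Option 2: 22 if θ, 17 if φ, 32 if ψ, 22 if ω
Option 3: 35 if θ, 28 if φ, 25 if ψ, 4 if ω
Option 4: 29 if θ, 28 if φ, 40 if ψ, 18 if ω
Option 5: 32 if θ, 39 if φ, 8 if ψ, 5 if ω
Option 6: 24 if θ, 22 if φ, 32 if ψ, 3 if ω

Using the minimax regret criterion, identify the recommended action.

Column bests: θ=35, φ=39, ψ=40, ω=37.
Option 1 regrets: 13, 13, 29, 0 → max 29
Option 2 regrets: 13, 22, 8, 15 → max 22
Option 3 regrets: 0, 11, 15, 33 → max 33
Option 4 regrets: 6, 11, 0, 19 → max 19
Option 5 regrets: 3, 0, 32, 32 → max 32
Option 6 regrets: 11, 17, 8, 34 → max 34
Smallest max regret = 19 → Option 4.

Option 4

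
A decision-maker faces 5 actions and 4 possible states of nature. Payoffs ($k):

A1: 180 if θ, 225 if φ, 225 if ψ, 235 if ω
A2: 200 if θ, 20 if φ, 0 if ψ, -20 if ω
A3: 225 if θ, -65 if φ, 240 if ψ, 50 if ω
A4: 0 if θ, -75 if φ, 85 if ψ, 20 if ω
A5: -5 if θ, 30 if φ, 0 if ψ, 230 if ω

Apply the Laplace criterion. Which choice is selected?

Row averages: A1=216.25, A2=50, A3=112.5, A4=7.5, A5=63.75
Highest average = 216.25 → A1.

A1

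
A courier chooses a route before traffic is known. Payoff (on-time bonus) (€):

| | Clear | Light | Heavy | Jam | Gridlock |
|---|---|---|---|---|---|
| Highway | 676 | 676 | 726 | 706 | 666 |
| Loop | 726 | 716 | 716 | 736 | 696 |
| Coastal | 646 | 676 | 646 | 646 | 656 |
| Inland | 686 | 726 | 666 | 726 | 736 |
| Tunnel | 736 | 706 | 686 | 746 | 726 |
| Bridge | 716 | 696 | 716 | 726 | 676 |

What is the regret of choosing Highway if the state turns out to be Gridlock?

70

Best payoff under Gridlock is 736.
Regret = 736 − 666 = 70.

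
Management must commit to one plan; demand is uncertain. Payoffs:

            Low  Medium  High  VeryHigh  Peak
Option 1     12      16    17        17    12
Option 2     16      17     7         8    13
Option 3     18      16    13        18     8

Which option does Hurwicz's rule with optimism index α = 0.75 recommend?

Option 1: 0.75·17 + 0.25·12 = 15.75
Option 2: 0.75·17 + 0.25·7 = 14.5
Option 3: 0.75·18 + 0.25·8 = 15.5
Highest Hurwicz score = 15.75 → Option 1.

Option 1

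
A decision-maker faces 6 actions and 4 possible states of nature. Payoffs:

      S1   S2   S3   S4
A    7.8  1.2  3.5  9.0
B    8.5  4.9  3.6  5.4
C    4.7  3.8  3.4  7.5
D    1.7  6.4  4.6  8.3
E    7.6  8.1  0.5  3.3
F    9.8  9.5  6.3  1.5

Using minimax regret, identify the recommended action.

B

Column bests: S1=9.8, S2=9.5, S3=6.3, S4=9.0.
A regrets: 2.0, 8.3, 2.8, 0.0 → max 8.3
B regrets: 1.3, 4.6, 2.7, 3.6 → max 4.6
C regrets: 5.1, 5.7, 2.9, 1.5 → max 5.7
D regrets: 8.1, 3.1, 1.7, 0.7 → max 8.1
E regrets: 2.2, 1.4, 5.8, 5.7 → max 5.8
F regrets: 0.0, 0.0, 0.0, 7.5 → max 7.5
Smallest max regret = 4.6 → B.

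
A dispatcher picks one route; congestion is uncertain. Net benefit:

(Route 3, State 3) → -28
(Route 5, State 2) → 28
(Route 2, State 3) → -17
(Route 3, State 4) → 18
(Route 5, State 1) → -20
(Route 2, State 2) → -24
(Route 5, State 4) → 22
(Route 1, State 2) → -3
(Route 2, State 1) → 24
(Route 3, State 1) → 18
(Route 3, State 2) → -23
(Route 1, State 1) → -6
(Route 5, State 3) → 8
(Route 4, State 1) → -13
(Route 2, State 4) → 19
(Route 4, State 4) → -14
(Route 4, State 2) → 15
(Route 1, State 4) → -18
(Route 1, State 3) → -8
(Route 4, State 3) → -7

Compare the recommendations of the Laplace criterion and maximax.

laplace → Route 5; maximax → Route 5 (agree)

Row averages: Route 1=-8.75, Route 2=0.5, Route 3=-3.75, Route 4=-4.75, Route 5=9.5
Highest average = 9.5 → Route 5.
Row maxima: Route 1=-3, Route 2=24, Route 3=18, Route 4=15, Route 5=28
Best best-case = 28 → Route 5.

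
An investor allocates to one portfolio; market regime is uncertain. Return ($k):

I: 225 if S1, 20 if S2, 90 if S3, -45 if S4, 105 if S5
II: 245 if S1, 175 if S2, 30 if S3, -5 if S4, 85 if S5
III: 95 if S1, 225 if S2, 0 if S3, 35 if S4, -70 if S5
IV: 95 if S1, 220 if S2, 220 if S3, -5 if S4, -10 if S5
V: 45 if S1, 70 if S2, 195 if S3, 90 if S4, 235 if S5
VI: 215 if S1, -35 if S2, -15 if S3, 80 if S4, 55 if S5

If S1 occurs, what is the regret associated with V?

Best payoff under S1 is 245.
Regret = 245 − 45 = 200.

200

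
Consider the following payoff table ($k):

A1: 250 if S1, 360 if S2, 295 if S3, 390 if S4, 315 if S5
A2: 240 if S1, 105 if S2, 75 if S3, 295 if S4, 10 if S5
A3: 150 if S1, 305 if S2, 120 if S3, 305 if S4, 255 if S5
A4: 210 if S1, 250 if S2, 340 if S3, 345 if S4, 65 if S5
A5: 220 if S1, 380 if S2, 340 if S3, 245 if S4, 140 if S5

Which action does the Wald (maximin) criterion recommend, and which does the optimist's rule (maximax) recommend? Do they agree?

Row minima: A1=250, A2=10, A3=120, A4=65, A5=140
Best worst-case = 250 → A1.
Row maxima: A1=390, A2=295, A3=305, A4=345, A5=380
Best best-case = 390 → A1.

maximin → A1; maximax → A1 (agree)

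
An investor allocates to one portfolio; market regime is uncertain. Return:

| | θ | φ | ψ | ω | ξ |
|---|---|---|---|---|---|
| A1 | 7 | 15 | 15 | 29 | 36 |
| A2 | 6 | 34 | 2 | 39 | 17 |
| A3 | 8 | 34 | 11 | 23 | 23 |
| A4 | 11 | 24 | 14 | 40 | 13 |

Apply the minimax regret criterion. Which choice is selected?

A3

Column bests: θ=11, φ=34, ψ=15, ω=40, ξ=36.
A1 regrets: 4, 19, 0, 11, 0 → max 19
A2 regrets: 5, 0, 13, 1, 19 → max 19
A3 regrets: 3, 0, 4, 17, 13 → max 17
A4 regrets: 0, 10, 1, 0, 23 → max 23
Smallest max regret = 17 → A3.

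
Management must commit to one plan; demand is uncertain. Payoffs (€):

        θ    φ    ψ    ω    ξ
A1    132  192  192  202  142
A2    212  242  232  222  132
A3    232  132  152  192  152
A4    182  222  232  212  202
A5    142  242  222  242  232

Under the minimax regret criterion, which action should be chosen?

Column bests: θ=232, φ=242, ψ=232, ω=242, ξ=232.
A1 regrets: 100, 50, 40, 40, 90 → max 100
A2 regrets: 20, 0, 0, 20, 100 → max 100
A3 regrets: 0, 110, 80, 50, 80 → max 110
A4 regrets: 50, 20, 0, 30, 30 → max 50
A5 regrets: 90, 0, 10, 0, 0 → max 90
Smallest max regret = 50 → A4.

A4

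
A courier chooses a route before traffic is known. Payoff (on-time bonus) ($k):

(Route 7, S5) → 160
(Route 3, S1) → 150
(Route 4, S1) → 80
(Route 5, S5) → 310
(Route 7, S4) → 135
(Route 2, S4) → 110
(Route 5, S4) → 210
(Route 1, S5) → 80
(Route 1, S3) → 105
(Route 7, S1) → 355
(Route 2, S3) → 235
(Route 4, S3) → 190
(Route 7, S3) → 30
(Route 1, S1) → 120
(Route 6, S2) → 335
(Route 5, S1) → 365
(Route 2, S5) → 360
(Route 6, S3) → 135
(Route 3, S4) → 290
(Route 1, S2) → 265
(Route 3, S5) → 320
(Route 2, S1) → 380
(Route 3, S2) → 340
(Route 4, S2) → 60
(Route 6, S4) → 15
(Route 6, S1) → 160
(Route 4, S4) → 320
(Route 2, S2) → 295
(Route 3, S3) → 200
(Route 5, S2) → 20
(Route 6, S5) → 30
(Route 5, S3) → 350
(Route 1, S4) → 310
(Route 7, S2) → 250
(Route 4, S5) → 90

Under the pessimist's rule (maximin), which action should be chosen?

Row minima: Route 1=80, Route 2=110, Route 3=150, Route 4=60, Route 5=20, Route 6=15, Route 7=30
Best worst-case = 150 → Route 3.

Route 3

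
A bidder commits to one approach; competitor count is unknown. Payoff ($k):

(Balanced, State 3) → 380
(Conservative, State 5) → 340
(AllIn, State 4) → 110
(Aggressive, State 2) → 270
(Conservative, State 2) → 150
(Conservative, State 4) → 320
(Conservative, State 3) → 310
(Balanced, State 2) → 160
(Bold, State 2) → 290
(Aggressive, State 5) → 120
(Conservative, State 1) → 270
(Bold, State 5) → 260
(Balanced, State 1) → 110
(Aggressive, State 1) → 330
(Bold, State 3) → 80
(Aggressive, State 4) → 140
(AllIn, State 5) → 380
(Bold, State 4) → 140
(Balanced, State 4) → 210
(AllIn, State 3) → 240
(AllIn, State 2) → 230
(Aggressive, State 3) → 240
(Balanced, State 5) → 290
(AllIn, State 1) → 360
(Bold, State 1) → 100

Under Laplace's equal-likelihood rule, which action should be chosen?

Conservative

Row averages: Conservative=278, Balanced=230, Aggressive=220, Bold=174, AllIn=264
Highest average = 278 → Conservative.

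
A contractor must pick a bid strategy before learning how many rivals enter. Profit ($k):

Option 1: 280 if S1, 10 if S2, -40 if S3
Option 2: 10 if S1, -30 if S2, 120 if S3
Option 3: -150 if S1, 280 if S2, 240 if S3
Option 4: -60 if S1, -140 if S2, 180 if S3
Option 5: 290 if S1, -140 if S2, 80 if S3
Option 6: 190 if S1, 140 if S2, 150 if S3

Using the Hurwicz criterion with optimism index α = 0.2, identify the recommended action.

Option 6

Option 1: 0.2·280 + 0.8·(-40) = 24
Option 2: 0.2·120 + 0.8·(-30) = 0
Option 3: 0.2·280 + 0.8·(-150) = -64
Option 4: 0.2·180 + 0.8·(-140) = -76
Option 5: 0.2·290 + 0.8·(-140) = -54
Option 6: 0.2·190 + 0.8·140 = 150
Highest Hurwicz score = 150 → Option 6.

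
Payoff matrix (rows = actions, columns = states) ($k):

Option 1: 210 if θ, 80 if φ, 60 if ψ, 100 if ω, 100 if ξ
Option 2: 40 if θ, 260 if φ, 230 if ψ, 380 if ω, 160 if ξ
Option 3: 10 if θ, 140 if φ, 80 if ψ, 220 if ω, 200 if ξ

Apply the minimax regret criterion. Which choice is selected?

Option 2

Column bests: θ=210, φ=260, ψ=230, ω=380, ξ=200.
Option 1 regrets: 0, 180, 170, 280, 100 → max 280
Option 2 regrets: 170, 0, 0, 0, 40 → max 170
Option 3 regrets: 200, 120, 150, 160, 0 → max 200
Smallest max regret = 170 → Option 2.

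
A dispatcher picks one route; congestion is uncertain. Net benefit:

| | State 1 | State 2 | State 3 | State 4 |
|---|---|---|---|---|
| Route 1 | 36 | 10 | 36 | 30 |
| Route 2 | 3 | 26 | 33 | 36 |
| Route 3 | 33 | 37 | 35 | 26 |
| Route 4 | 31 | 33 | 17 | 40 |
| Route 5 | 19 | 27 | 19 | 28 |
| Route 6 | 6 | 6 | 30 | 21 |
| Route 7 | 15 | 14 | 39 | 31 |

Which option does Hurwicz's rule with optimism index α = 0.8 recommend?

Route 4

Route 1: 0.8·36 + 0.2·10 = 30.8
Route 2: 0.8·36 + 0.2·3 = 29.4
Route 3: 0.8·37 + 0.2·26 = 34.8
Route 4: 0.8·40 + 0.2·17 = 35.4
Route 5: 0.8·28 + 0.2·19 = 26.2
Route 6: 0.8·30 + 0.2·6 = 25.2
Route 7: 0.8·39 + 0.2·14 = 34
Highest Hurwicz score = 35.4 → Route 4.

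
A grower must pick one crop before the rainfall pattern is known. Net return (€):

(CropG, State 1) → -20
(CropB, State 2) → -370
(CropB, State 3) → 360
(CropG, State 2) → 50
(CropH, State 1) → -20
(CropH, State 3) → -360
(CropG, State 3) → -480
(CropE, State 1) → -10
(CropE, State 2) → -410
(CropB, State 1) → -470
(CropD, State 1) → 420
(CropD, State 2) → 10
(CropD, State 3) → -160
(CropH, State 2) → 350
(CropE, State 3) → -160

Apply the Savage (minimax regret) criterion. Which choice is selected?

Column bests: State 1=420, State 2=350, State 3=360.
CropD regrets: 0, 340, 520 → max 520
CropE regrets: 430, 760, 520 → max 760
CropH regrets: 440, 0, 720 → max 720
CropB regrets: 890, 720, 0 → max 890
CropG regrets: 440, 300, 840 → max 840
Smallest max regret = 520 → CropD.

CropD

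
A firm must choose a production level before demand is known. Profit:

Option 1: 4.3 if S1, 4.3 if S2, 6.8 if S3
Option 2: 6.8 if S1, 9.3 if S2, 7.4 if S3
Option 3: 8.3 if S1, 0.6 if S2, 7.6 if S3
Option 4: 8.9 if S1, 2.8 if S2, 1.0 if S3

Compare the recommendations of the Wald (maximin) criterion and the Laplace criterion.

Row minima: Option 1=4.3, Option 2=6.8, Option 3=0.6, Option 4=1.0
Best worst-case = 6.8 → Option 2.
Row averages: Option 1=77/15, Option 2=47/6, Option 3=5.5, Option 4=127/30
Highest average = 47/6 → Option 2.

maximin → Option 2; laplace → Option 2 (agree)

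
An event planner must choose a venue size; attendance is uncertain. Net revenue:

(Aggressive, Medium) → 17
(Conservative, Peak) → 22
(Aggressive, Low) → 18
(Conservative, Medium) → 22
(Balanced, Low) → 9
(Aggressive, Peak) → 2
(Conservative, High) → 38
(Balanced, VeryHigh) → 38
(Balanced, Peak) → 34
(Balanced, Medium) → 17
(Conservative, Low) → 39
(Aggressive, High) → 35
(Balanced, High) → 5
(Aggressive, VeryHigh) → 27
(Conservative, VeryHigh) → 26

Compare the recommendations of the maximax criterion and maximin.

maximax → Conservative; maximin → Conservative (agree)

Row maxima: Conservative=39, Balanced=38, Aggressive=35
Best best-case = 39 → Conservative.
Row minima: Conservative=22, Balanced=5, Aggressive=2
Best worst-case = 22 → Conservative.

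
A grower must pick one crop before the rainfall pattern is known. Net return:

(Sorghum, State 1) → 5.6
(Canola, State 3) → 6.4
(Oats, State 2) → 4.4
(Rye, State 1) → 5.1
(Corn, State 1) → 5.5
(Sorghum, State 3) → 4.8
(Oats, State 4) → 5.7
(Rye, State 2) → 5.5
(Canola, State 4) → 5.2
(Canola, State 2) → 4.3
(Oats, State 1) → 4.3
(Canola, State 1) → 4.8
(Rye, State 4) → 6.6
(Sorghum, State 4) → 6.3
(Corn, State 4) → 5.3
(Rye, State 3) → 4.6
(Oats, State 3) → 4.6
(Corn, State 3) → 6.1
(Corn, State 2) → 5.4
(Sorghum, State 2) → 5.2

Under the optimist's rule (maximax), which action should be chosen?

Rye

Row maxima: Corn=6.1, Sorghum=6.3, Canola=6.4, Rye=6.6, Oats=5.7
Best best-case = 6.6 → Rye.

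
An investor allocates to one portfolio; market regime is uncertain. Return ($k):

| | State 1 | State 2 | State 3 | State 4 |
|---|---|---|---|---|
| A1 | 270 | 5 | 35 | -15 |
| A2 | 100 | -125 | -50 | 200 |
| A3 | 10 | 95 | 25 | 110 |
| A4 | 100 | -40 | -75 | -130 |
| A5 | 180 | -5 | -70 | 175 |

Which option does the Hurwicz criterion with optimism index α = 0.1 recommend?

A3

A1: 0.1·270 + 0.9·(-15) = 13.5
A2: 0.1·200 + 0.9·(-125) = -92.5
A3: 0.1·110 + 0.9·10 = 20
A4: 0.1·100 + 0.9·(-130) = -107
A5: 0.1·180 + 0.9·(-70) = -45
Highest Hurwicz score = 20 → A3.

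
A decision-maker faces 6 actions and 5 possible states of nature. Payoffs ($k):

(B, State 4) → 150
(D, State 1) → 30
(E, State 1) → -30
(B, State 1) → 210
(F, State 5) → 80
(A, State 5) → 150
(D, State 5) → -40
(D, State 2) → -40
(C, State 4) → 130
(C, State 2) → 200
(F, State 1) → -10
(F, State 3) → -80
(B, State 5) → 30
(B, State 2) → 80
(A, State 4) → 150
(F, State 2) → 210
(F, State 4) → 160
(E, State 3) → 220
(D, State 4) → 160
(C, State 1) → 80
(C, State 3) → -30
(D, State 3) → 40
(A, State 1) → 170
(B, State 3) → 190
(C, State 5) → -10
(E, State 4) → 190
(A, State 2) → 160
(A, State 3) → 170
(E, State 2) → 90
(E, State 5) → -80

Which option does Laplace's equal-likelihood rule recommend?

A

Row averages: A=160, B=132, C=74, D=30, E=78, F=72
Highest average = 160 → A.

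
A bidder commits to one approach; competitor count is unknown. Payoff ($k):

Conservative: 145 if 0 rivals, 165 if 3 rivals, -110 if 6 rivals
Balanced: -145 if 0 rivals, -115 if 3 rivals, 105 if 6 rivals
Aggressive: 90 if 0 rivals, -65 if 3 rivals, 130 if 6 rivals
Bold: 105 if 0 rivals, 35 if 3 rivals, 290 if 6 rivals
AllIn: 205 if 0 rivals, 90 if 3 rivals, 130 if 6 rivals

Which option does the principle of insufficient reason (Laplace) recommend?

Bold

Row averages: Conservative=200/3, Balanced=-155/3, Aggressive=155/3, Bold=430/3, AllIn=425/3
Highest average = 430/3 → Bold.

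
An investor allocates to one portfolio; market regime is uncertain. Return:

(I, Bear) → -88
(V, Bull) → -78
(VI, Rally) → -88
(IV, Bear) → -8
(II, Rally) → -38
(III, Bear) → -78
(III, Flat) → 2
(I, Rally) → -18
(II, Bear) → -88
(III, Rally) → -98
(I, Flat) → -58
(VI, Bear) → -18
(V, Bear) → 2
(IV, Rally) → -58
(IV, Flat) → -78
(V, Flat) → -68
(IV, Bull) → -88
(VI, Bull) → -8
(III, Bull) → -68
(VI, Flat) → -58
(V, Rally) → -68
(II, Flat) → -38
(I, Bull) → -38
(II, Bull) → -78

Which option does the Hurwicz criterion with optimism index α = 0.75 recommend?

I: 0.75·(-18) + 0.25·(-88) = -35.5
II: 0.75·(-38) + 0.25·(-88) = -50.5
III: 0.75·2 + 0.25·(-98) = -23
IV: 0.75·(-8) + 0.25·(-88) = -28
V: 0.75·2 + 0.25·(-78) = -18
VI: 0.75·(-8) + 0.25·(-88) = -28
Highest Hurwicz score = -18 → V.

V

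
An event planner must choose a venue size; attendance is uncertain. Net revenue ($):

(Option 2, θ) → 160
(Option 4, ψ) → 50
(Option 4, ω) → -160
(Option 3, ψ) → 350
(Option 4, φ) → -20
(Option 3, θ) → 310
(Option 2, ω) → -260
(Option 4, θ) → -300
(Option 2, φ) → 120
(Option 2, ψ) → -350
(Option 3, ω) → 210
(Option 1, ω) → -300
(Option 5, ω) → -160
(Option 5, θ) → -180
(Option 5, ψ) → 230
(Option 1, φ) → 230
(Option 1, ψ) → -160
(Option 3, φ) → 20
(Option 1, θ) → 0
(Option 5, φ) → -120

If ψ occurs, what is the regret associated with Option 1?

510

Best payoff under ψ is 350.
Regret = 350 − (-160) = 510.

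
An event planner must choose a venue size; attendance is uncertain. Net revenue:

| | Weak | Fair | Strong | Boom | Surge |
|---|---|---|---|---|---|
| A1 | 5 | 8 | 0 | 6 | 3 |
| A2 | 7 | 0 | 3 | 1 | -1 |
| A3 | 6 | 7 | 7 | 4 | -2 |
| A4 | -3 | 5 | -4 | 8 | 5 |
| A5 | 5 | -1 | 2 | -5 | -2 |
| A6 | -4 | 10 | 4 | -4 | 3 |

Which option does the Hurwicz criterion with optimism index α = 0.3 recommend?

A1: 0.3·8 + 0.7·0 = 2.4
A2: 0.3·7 + 0.7·(-1) = 1.4
A3: 0.3·7 + 0.7·(-2) = 0.7
A4: 0.3·8 + 0.7·(-4) = -0.4
A5: 0.3·5 + 0.7·(-5) = -2
A6: 0.3·10 + 0.7·(-4) = 0.2
Highest Hurwicz score = 2.4 → A1.

A1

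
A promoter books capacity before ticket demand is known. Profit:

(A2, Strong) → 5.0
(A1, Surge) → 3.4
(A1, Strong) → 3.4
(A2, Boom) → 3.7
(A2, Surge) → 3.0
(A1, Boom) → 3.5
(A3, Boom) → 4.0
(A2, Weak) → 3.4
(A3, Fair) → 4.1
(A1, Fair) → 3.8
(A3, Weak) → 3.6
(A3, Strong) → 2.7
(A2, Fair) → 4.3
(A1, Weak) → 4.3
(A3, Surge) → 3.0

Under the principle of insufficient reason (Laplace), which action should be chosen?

A2

Row averages: A1=3.68, A2=3.88, A3=3.48
Highest average = 3.88 → A2.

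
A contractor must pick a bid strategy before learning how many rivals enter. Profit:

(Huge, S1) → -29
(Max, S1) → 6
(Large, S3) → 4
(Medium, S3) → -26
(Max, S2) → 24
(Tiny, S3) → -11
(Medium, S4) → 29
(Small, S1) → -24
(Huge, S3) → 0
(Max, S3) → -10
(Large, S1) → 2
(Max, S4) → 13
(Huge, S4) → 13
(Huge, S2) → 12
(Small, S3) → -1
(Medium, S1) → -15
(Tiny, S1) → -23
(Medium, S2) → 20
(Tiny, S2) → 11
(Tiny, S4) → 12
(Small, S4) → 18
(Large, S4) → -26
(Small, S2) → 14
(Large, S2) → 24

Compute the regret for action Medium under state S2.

Best payoff under S2 is 24.
Regret = 24 − 20 = 4.

4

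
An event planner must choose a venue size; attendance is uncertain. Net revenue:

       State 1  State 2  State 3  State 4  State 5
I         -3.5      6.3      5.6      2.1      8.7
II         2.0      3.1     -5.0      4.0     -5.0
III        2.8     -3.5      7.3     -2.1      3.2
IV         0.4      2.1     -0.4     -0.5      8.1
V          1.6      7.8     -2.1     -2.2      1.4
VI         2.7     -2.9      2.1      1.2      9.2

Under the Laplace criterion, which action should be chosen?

I

Row averages: I=3.84, II=-0.18, III=1.54, IV=1.94, V=1.3, VI=2.46
Highest average = 3.84 → I.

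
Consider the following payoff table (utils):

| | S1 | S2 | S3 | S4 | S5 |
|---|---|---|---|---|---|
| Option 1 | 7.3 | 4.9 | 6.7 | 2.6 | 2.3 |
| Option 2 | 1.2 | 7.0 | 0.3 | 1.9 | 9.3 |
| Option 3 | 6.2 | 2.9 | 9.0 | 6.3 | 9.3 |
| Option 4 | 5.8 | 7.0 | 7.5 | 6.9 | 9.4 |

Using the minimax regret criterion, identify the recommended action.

Column bests: S1=7.3, S2=7.0, S3=9.0, S4=6.9, S5=9.4.
Option 1 regrets: 0.0, 2.1, 2.3, 4.3, 7.1 → max 7.1
Option 2 regrets: 6.1, 0.0, 8.7, 5.0, 0.1 → max 8.7
Option 3 regrets: 1.1, 4.1, 0.0, 0.6, 0.1 → max 4.1
Option 4 regrets: 1.5, 0.0, 1.5, 0.0, 0.0 → max 1.5
Smallest max regret = 1.5 → Option 4.

Option 4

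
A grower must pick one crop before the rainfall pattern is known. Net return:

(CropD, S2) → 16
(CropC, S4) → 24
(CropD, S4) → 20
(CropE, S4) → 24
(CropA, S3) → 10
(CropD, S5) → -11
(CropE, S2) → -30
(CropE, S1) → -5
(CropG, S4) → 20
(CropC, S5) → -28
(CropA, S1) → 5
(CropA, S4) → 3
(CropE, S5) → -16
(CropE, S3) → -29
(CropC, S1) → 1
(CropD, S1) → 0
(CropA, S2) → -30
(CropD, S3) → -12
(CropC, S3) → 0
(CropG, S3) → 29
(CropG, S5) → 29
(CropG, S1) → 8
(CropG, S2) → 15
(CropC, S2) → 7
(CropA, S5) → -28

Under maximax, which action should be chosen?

CropG

Row maxima: CropC=24, CropG=29, CropA=10, CropD=20, CropE=24
Best best-case = 29 → CropG.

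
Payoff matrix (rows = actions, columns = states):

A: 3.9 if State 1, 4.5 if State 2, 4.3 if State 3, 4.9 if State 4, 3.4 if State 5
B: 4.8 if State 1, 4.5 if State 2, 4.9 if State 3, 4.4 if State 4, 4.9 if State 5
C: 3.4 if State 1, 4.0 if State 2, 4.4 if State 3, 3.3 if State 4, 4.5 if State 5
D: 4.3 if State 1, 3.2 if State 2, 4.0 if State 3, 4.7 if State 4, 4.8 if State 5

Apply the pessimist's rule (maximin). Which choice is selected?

Row minima: A=3.4, B=4.4, C=3.3, D=3.2
Best worst-case = 4.4 → B.

B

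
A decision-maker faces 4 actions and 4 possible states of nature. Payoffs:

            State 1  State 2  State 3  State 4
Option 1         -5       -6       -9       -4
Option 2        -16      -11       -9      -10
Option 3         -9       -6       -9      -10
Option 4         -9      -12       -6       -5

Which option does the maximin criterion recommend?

Row minima: Option 1=-9, Option 2=-16, Option 3=-10, Option 4=-12
Best worst-case = -9 → Option 1.

Option 1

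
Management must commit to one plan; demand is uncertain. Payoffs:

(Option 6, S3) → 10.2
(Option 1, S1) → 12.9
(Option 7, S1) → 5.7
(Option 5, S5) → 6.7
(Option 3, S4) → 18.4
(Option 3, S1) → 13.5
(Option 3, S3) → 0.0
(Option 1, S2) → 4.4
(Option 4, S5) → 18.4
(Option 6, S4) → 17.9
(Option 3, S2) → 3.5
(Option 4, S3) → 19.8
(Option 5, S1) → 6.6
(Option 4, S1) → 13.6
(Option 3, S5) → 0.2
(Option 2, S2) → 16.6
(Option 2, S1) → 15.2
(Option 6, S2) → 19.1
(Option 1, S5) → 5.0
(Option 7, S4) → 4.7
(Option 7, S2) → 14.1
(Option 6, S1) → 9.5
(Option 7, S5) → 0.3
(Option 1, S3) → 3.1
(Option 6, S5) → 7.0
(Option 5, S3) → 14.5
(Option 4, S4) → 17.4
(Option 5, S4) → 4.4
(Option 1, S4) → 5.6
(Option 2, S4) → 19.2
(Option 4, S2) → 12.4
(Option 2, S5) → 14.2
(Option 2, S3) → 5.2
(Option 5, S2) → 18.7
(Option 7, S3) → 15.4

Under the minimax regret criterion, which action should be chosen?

Column bests: S1=15.2, S2=19.1, S3=19.8, S4=19.2, S5=18.4.
Option 1 regrets: 2.3, 14.7, 16.7, 13.6, 13.4 → max 16.7
Option 2 regrets: 0.0, 2.5, 14.6, 0.0, 4.2 → max 14.6
Option 3 regrets: 1.7, 15.6, 19.8, 0.8, 18.2 → max 19.8
Option 4 regrets: 1.6, 6.7, 0.0, 1.8, 0.0 → max 6.7
Option 5 regrets: 8.6, 0.4, 5.3, 14.8, 11.7 → max 14.8
Option 6 regrets: 5.7, 0.0, 9.6, 1.3, 11.4 → max 11.4
Option 7 regrets: 9.5, 5.0, 4.4, 14.5, 18.1 → max 18.1
Smallest max regret = 6.7 → Option 4.

Option 4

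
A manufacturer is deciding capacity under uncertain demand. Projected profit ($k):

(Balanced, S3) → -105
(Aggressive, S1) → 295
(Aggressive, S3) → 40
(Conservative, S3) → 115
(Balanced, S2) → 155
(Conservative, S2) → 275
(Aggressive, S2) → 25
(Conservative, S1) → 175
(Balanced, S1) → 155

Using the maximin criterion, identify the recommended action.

Row minima: Conservative=115, Balanced=-105, Aggressive=25
Best worst-case = 115 → Conservative.

Conservative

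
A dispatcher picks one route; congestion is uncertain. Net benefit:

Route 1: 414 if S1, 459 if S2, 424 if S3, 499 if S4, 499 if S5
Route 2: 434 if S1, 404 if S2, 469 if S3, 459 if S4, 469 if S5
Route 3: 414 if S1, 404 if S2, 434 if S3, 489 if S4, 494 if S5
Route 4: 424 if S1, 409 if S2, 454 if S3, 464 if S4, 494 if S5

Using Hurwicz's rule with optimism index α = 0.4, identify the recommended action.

Route 1: 0.4·499 + 0.6·414 = 448
Route 2: 0.4·469 + 0.6·404 = 430
Route 3: 0.4·494 + 0.6·404 = 440
Route 4: 0.4·494 + 0.6·409 = 443
Highest Hurwicz score = 448 → Route 1.

Route 1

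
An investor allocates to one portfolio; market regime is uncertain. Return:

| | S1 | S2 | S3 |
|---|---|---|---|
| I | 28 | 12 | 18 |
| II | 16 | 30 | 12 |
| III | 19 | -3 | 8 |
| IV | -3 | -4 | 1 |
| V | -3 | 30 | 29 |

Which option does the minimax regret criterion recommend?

Column bests: S1=28, S2=30, S3=29.
I regrets: 0, 18, 11 → max 18
II regrets: 12, 0, 17 → max 17
III regrets: 9, 33, 21 → max 33
IV regrets: 31, 34, 28 → max 34
V regrets: 31, 0, 0 → max 31
Smallest max regret = 17 → II.

II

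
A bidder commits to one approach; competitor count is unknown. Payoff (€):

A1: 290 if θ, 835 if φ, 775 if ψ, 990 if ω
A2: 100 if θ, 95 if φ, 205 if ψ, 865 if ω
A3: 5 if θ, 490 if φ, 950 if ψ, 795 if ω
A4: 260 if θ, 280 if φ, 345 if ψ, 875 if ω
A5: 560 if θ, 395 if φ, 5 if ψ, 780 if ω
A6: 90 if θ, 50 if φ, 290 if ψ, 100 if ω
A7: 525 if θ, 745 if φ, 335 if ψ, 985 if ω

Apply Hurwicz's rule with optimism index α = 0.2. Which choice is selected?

A7

A1: 0.2·990 + 0.8·290 = 430
A2: 0.2·865 + 0.8·95 = 249
A3: 0.2·950 + 0.8·5 = 194
A4: 0.2·875 + 0.8·260 = 383
A5: 0.2·780 + 0.8·5 = 160
A6: 0.2·290 + 0.8·50 = 98
A7: 0.2·985 + 0.8·335 = 465
Highest Hurwicz score = 465 → A7.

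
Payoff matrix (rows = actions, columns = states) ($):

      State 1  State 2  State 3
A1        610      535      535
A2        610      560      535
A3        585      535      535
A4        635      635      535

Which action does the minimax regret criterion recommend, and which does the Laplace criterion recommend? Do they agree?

Column bests: State 1=635, State 2=635, State 3=535.
A1 regrets: 25, 100, 0 → max 100
A2 regrets: 25, 75, 0 → max 75
A3 regrets: 50, 100, 0 → max 100
A4 regrets: 0, 0, 0 → max 0
Smallest max regret = 0 → A4.
Row averages: A1=560, A2=1705/3, A3=1655/3, A4=1805/3
Highest average = 1805/3 → A4.

minimax regret → A4; laplace → A4 (agree)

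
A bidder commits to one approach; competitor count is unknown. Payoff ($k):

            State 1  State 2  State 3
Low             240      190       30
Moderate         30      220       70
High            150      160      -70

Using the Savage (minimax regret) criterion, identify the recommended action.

Low

Column bests: State 1=240, State 2=220, State 3=70.
Low regrets: 0, 30, 40 → max 40
Moderate regrets: 210, 0, 0 → max 210
High regrets: 90, 60, 140 → max 140
Smallest max regret = 40 → Low.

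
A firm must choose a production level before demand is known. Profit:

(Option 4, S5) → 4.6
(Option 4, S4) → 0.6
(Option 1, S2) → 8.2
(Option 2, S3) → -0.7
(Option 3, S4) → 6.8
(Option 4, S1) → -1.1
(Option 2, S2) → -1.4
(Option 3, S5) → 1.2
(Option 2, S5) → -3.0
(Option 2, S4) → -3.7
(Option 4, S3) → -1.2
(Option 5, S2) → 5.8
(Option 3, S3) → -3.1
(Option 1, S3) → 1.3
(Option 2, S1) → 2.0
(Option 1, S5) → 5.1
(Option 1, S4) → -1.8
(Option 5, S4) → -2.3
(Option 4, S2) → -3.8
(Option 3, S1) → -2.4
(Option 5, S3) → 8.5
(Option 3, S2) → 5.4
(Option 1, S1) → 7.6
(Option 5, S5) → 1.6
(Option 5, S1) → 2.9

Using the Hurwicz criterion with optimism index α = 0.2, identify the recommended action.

Option 1

Option 1: 0.2·8.2 + 0.8·(-1.8) = 0.2
Option 2: 0.2·2.0 + 0.8·(-3.7) = -2.56
Option 3: 0.2·6.8 + 0.8·(-3.1) = -1.12
Option 4: 0.2·4.6 + 0.8·(-3.8) = -2.12
Option 5: 0.2·8.5 + 0.8·(-2.3) = -0.14
Highest Hurwicz score = 0.2 → Option 1.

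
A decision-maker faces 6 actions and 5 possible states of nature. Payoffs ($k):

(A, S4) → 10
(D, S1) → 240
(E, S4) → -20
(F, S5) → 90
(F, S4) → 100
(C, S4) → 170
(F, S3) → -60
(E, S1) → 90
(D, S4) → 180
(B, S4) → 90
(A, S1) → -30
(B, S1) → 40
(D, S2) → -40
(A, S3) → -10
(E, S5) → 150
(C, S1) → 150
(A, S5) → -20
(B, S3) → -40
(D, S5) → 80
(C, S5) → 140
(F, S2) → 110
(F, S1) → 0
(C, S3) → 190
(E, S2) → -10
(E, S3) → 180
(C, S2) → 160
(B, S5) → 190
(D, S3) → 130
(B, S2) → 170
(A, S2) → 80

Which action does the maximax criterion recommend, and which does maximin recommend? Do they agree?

maximax → D; maximin → C (disagree)

Row maxima: A=80, B=190, C=190, D=240, E=180, F=110
Best best-case = 240 → D.
Row minima: A=-30, B=-40, C=140, D=-40, E=-20, F=-60
Best worst-case = 140 → C.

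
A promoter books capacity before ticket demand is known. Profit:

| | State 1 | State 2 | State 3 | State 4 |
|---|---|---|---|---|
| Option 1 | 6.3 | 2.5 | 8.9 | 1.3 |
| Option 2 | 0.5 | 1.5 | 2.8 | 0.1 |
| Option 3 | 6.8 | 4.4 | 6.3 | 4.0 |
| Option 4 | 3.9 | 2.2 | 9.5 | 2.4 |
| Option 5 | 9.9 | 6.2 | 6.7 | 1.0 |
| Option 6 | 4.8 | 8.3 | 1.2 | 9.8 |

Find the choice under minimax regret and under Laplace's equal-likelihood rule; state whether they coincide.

Column bests: State 1=9.9, State 2=8.3, State 3=9.5, State 4=9.8.
Option 1 regrets: 3.6, 5.8, 0.6, 8.5 → max 8.5
Option 2 regrets: 9.4, 6.8, 6.7, 9.7 → max 9.7
Option 3 regrets: 3.1, 3.9, 3.2, 5.8 → max 5.8
Option 4 regrets: 6.0, 6.1, 0.0, 7.4 → max 7.4
Option 5 regrets: 0.0, 2.1, 2.8, 8.8 → max 8.8
Option 6 regrets: 5.1, 0.0, 8.3, 0.0 → max 8.3
Smallest max regret = 5.8 → Option 3.
Row averages: Option 1=4.75, Option 2=1.225, Option 3=5.375, Option 4=4.5, Option 5=5.95, Option 6=6.025
Highest average = 6.025 → Option 6.

minimax regret → Option 3; laplace → Option 6 (disagree)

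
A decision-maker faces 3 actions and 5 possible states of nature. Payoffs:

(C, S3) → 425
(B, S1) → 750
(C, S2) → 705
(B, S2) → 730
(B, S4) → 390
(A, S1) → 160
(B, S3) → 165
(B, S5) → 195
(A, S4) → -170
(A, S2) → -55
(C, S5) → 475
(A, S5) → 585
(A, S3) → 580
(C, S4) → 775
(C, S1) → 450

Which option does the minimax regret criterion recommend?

Column bests: S1=750, S2=730, S3=580, S4=775, S5=585.
A regrets: 590, 785, 0, 945, 0 → max 945
B regrets: 0, 0, 415, 385, 390 → max 415
C regrets: 300, 25, 155, 0, 110 → max 300
Smallest max regret = 300 → C.

C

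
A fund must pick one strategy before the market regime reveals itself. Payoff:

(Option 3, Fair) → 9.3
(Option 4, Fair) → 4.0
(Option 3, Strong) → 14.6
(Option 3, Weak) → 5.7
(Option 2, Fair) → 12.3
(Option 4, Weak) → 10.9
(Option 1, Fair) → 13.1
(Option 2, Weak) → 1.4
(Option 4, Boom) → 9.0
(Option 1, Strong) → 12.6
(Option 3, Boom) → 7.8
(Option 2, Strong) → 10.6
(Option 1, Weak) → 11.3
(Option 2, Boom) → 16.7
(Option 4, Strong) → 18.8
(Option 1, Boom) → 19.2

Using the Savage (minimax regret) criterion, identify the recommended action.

Option 1

Column bests: Weak=11.3, Fair=13.1, Strong=18.8, Boom=19.2.
Option 1 regrets: 0.0, 0.0, 6.2, 0.0 → max 6.2
Option 2 regrets: 9.9, 0.8, 8.2, 2.5 → max 9.9
Option 3 regrets: 5.6, 3.8, 4.2, 11.4 → max 11.4
Option 4 regrets: 0.4, 9.1, 0.0, 10.2 → max 10.2
Smallest max regret = 6.2 → Option 1.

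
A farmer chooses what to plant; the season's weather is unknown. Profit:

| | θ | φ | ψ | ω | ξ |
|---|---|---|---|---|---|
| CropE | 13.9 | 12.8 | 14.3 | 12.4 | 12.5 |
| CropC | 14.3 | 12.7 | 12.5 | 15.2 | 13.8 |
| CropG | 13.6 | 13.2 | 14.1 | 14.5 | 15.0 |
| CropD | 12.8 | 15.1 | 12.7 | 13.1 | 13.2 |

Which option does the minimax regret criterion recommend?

CropG

Column bests: θ=14.3, φ=15.1, ψ=14.3, ω=15.2, ξ=15.0.
CropE regrets: 0.4, 2.3, 0.0, 2.8, 2.5 → max 2.8
CropC regrets: 0.0, 2.4, 1.8, 0.0, 1.2 → max 2.4
CropG regrets: 0.7, 1.9, 0.2, 0.7, 0.0 → max 1.9
CropD regrets: 1.5, 0.0, 1.6, 2.1, 1.8 → max 2.1
Smallest max regret = 1.9 → CropG.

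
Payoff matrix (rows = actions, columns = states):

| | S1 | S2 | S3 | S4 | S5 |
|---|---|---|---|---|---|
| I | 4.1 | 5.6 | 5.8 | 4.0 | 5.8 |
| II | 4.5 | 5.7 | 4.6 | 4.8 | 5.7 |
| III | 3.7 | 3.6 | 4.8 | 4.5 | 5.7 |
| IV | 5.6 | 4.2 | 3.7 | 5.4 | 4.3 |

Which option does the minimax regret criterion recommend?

II

Column bests: S1=5.6, S2=5.7, S3=5.8, S4=5.4, S5=5.8.
I regrets: 1.5, 0.1, 0.0, 1.4, 0.0 → max 1.5
II regrets: 1.1, 0.0, 1.2, 0.6, 0.1 → max 1.2
III regrets: 1.9, 2.1, 1.0, 0.9, 0.1 → max 2.1
IV regrets: 0.0, 1.5, 2.1, 0.0, 1.5 → max 2.1
Smallest max regret = 1.2 → II.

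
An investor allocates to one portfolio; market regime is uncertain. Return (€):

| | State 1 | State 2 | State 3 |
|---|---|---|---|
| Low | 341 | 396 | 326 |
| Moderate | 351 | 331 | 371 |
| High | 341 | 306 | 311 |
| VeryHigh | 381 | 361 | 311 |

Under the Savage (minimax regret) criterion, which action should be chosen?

Low

Column bests: State 1=381, State 2=396, State 3=371.
Low regrets: 40, 0, 45 → max 45
Moderate regrets: 30, 65, 0 → max 65
High regrets: 40, 90, 60 → max 90
VeryHigh regrets: 0, 35, 60 → max 60
Smallest max regret = 45 → Low.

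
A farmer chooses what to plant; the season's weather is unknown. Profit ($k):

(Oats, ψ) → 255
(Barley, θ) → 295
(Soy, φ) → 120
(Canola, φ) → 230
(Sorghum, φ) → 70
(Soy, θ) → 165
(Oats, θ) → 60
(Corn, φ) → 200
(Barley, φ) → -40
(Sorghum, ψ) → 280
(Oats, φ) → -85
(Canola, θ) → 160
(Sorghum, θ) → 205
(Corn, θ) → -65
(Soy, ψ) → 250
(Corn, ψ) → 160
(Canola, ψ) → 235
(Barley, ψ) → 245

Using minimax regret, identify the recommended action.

Soy

Column bests: θ=295, φ=230, ψ=280.
Oats regrets: 235, 315, 25 → max 315
Soy regrets: 130, 110, 30 → max 130
Corn regrets: 360, 30, 120 → max 360
Canola regrets: 135, 0, 45 → max 135
Barley regrets: 0, 270, 35 → max 270
Sorghum regrets: 90, 160, 0 → max 160
Smallest max regret = 130 → Soy.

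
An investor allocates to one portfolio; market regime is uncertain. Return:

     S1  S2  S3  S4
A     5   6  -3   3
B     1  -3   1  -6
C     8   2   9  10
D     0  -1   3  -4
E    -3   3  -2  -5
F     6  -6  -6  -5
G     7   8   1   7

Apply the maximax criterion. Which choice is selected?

C

Row maxima: A=6, B=1, C=10, D=3, E=3, F=6, G=8
Best best-case = 10 → C.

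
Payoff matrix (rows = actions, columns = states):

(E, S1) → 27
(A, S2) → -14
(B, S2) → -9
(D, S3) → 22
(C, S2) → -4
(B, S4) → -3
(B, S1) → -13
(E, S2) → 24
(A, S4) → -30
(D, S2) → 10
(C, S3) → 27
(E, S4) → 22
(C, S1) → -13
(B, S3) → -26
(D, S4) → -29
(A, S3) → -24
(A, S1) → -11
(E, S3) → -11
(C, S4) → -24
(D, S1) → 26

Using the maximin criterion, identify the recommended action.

Row minima: A=-30, B=-26, C=-24, D=-29, E=-11
Best worst-case = -11 → E.

E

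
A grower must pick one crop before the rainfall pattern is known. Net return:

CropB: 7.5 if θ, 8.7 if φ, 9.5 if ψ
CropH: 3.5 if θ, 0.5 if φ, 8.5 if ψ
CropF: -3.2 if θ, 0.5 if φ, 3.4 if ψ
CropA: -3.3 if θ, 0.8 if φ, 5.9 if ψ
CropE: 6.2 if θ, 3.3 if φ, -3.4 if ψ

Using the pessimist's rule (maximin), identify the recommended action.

Row minima: CropB=7.5, CropH=0.5, CropF=-3.2, CropA=-3.3, CropE=-3.4
Best worst-case = 7.5 → CropB.

CropB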